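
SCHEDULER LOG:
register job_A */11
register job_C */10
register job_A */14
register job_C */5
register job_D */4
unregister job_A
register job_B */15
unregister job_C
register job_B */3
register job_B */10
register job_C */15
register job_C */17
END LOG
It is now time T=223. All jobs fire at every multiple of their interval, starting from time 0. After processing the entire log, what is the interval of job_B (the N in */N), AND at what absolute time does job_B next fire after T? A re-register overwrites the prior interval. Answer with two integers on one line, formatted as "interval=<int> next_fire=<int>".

Op 1: register job_A */11 -> active={job_A:*/11}
Op 2: register job_C */10 -> active={job_A:*/11, job_C:*/10}
Op 3: register job_A */14 -> active={job_A:*/14, job_C:*/10}
Op 4: register job_C */5 -> active={job_A:*/14, job_C:*/5}
Op 5: register job_D */4 -> active={job_A:*/14, job_C:*/5, job_D:*/4}
Op 6: unregister job_A -> active={job_C:*/5, job_D:*/4}
Op 7: register job_B */15 -> active={job_B:*/15, job_C:*/5, job_D:*/4}
Op 8: unregister job_C -> active={job_B:*/15, job_D:*/4}
Op 9: register job_B */3 -> active={job_B:*/3, job_D:*/4}
Op 10: register job_B */10 -> active={job_B:*/10, job_D:*/4}
Op 11: register job_C */15 -> active={job_B:*/10, job_C:*/15, job_D:*/4}
Op 12: register job_C */17 -> active={job_B:*/10, job_C:*/17, job_D:*/4}
Final interval of job_B = 10
Next fire of job_B after T=223: (223//10+1)*10 = 230

Answer: interval=10 next_fire=230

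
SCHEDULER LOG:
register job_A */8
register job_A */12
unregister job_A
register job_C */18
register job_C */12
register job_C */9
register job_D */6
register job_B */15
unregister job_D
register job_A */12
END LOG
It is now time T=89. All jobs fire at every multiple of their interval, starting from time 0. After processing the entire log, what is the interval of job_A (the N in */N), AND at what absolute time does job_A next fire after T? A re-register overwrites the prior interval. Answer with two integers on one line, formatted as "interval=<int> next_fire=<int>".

Op 1: register job_A */8 -> active={job_A:*/8}
Op 2: register job_A */12 -> active={job_A:*/12}
Op 3: unregister job_A -> active={}
Op 4: register job_C */18 -> active={job_C:*/18}
Op 5: register job_C */12 -> active={job_C:*/12}
Op 6: register job_C */9 -> active={job_C:*/9}
Op 7: register job_D */6 -> active={job_C:*/9, job_D:*/6}
Op 8: register job_B */15 -> active={job_B:*/15, job_C:*/9, job_D:*/6}
Op 9: unregister job_D -> active={job_B:*/15, job_C:*/9}
Op 10: register job_A */12 -> active={job_A:*/12, job_B:*/15, job_C:*/9}
Final interval of job_A = 12
Next fire of job_A after T=89: (89//12+1)*12 = 96

Answer: interval=12 next_fire=96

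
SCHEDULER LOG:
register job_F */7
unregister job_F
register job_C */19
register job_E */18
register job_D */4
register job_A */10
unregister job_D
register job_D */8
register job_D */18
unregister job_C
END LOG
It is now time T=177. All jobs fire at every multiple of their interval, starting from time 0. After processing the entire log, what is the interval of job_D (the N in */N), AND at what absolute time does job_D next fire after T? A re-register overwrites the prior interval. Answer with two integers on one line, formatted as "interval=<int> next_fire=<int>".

Op 1: register job_F */7 -> active={job_F:*/7}
Op 2: unregister job_F -> active={}
Op 3: register job_C */19 -> active={job_C:*/19}
Op 4: register job_E */18 -> active={job_C:*/19, job_E:*/18}
Op 5: register job_D */4 -> active={job_C:*/19, job_D:*/4, job_E:*/18}
Op 6: register job_A */10 -> active={job_A:*/10, job_C:*/19, job_D:*/4, job_E:*/18}
Op 7: unregister job_D -> active={job_A:*/10, job_C:*/19, job_E:*/18}
Op 8: register job_D */8 -> active={job_A:*/10, job_C:*/19, job_D:*/8, job_E:*/18}
Op 9: register job_D */18 -> active={job_A:*/10, job_C:*/19, job_D:*/18, job_E:*/18}
Op 10: unregister job_C -> active={job_A:*/10, job_D:*/18, job_E:*/18}
Final interval of job_D = 18
Next fire of job_D after T=177: (177//18+1)*18 = 180

Answer: interval=18 next_fire=180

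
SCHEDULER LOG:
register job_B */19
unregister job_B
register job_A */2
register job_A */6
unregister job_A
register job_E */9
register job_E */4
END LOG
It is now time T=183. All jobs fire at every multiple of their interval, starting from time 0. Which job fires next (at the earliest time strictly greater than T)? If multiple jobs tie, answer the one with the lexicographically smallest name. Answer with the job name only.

Answer: job_E

Derivation:
Op 1: register job_B */19 -> active={job_B:*/19}
Op 2: unregister job_B -> active={}
Op 3: register job_A */2 -> active={job_A:*/2}
Op 4: register job_A */6 -> active={job_A:*/6}
Op 5: unregister job_A -> active={}
Op 6: register job_E */9 -> active={job_E:*/9}
Op 7: register job_E */4 -> active={job_E:*/4}
  job_E: interval 4, next fire after T=183 is 184
Earliest = 184, winner (lex tiebreak) = job_E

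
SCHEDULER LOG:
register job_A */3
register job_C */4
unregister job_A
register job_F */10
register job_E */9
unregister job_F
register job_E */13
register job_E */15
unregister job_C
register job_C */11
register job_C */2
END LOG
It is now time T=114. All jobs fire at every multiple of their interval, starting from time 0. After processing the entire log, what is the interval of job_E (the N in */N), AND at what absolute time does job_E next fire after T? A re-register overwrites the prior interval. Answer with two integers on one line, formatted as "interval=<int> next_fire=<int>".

Answer: interval=15 next_fire=120

Derivation:
Op 1: register job_A */3 -> active={job_A:*/3}
Op 2: register job_C */4 -> active={job_A:*/3, job_C:*/4}
Op 3: unregister job_A -> active={job_C:*/4}
Op 4: register job_F */10 -> active={job_C:*/4, job_F:*/10}
Op 5: register job_E */9 -> active={job_C:*/4, job_E:*/9, job_F:*/10}
Op 6: unregister job_F -> active={job_C:*/4, job_E:*/9}
Op 7: register job_E */13 -> active={job_C:*/4, job_E:*/13}
Op 8: register job_E */15 -> active={job_C:*/4, job_E:*/15}
Op 9: unregister job_C -> active={job_E:*/15}
Op 10: register job_C */11 -> active={job_C:*/11, job_E:*/15}
Op 11: register job_C */2 -> active={job_C:*/2, job_E:*/15}
Final interval of job_E = 15
Next fire of job_E after T=114: (114//15+1)*15 = 120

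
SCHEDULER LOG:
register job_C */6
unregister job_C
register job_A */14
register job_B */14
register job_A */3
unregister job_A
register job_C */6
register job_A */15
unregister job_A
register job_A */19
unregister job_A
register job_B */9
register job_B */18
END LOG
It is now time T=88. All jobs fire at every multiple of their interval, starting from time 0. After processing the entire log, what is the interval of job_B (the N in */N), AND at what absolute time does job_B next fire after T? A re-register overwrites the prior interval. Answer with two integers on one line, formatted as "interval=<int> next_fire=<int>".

Op 1: register job_C */6 -> active={job_C:*/6}
Op 2: unregister job_C -> active={}
Op 3: register job_A */14 -> active={job_A:*/14}
Op 4: register job_B */14 -> active={job_A:*/14, job_B:*/14}
Op 5: register job_A */3 -> active={job_A:*/3, job_B:*/14}
Op 6: unregister job_A -> active={job_B:*/14}
Op 7: register job_C */6 -> active={job_B:*/14, job_C:*/6}
Op 8: register job_A */15 -> active={job_A:*/15, job_B:*/14, job_C:*/6}
Op 9: unregister job_A -> active={job_B:*/14, job_C:*/6}
Op 10: register job_A */19 -> active={job_A:*/19, job_B:*/14, job_C:*/6}
Op 11: unregister job_A -> active={job_B:*/14, job_C:*/6}
Op 12: register job_B */9 -> active={job_B:*/9, job_C:*/6}
Op 13: register job_B */18 -> active={job_B:*/18, job_C:*/6}
Final interval of job_B = 18
Next fire of job_B after T=88: (88//18+1)*18 = 90

Answer: interval=18 next_fire=90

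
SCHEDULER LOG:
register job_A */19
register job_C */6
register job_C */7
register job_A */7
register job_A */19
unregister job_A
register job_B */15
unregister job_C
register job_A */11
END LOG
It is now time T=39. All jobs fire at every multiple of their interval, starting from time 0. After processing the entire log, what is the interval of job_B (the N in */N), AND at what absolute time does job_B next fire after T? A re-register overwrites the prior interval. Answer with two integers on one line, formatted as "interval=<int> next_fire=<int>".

Op 1: register job_A */19 -> active={job_A:*/19}
Op 2: register job_C */6 -> active={job_A:*/19, job_C:*/6}
Op 3: register job_C */7 -> active={job_A:*/19, job_C:*/7}
Op 4: register job_A */7 -> active={job_A:*/7, job_C:*/7}
Op 5: register job_A */19 -> active={job_A:*/19, job_C:*/7}
Op 6: unregister job_A -> active={job_C:*/7}
Op 7: register job_B */15 -> active={job_B:*/15, job_C:*/7}
Op 8: unregister job_C -> active={job_B:*/15}
Op 9: register job_A */11 -> active={job_A:*/11, job_B:*/15}
Final interval of job_B = 15
Next fire of job_B after T=39: (39//15+1)*15 = 45

Answer: interval=15 next_fire=45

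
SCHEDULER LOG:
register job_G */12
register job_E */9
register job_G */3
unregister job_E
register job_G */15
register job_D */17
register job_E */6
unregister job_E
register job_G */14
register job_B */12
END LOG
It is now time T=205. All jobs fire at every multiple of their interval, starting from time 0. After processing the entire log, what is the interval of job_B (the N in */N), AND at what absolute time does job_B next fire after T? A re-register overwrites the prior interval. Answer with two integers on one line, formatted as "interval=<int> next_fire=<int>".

Op 1: register job_G */12 -> active={job_G:*/12}
Op 2: register job_E */9 -> active={job_E:*/9, job_G:*/12}
Op 3: register job_G */3 -> active={job_E:*/9, job_G:*/3}
Op 4: unregister job_E -> active={job_G:*/3}
Op 5: register job_G */15 -> active={job_G:*/15}
Op 6: register job_D */17 -> active={job_D:*/17, job_G:*/15}
Op 7: register job_E */6 -> active={job_D:*/17, job_E:*/6, job_G:*/15}
Op 8: unregister job_E -> active={job_D:*/17, job_G:*/15}
Op 9: register job_G */14 -> active={job_D:*/17, job_G:*/14}
Op 10: register job_B */12 -> active={job_B:*/12, job_D:*/17, job_G:*/14}
Final interval of job_B = 12
Next fire of job_B after T=205: (205//12+1)*12 = 216

Answer: interval=12 next_fire=216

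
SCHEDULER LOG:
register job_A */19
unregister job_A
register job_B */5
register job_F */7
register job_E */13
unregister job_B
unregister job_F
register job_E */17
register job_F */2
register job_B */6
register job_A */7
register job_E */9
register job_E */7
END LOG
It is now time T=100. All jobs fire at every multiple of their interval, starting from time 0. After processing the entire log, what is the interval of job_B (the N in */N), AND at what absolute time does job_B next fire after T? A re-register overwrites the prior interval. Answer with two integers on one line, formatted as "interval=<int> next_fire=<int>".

Op 1: register job_A */19 -> active={job_A:*/19}
Op 2: unregister job_A -> active={}
Op 3: register job_B */5 -> active={job_B:*/5}
Op 4: register job_F */7 -> active={job_B:*/5, job_F:*/7}
Op 5: register job_E */13 -> active={job_B:*/5, job_E:*/13, job_F:*/7}
Op 6: unregister job_B -> active={job_E:*/13, job_F:*/7}
Op 7: unregister job_F -> active={job_E:*/13}
Op 8: register job_E */17 -> active={job_E:*/17}
Op 9: register job_F */2 -> active={job_E:*/17, job_F:*/2}
Op 10: register job_B */6 -> active={job_B:*/6, job_E:*/17, job_F:*/2}
Op 11: register job_A */7 -> active={job_A:*/7, job_B:*/6, job_E:*/17, job_F:*/2}
Op 12: register job_E */9 -> active={job_A:*/7, job_B:*/6, job_E:*/9, job_F:*/2}
Op 13: register job_E */7 -> active={job_A:*/7, job_B:*/6, job_E:*/7, job_F:*/2}
Final interval of job_B = 6
Next fire of job_B after T=100: (100//6+1)*6 = 102

Answer: interval=6 next_fire=102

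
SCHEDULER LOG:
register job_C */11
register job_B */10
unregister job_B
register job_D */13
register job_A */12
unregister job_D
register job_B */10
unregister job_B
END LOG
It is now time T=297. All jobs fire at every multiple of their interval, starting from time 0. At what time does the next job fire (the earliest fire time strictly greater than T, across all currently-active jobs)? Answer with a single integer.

Answer: 300

Derivation:
Op 1: register job_C */11 -> active={job_C:*/11}
Op 2: register job_B */10 -> active={job_B:*/10, job_C:*/11}
Op 3: unregister job_B -> active={job_C:*/11}
Op 4: register job_D */13 -> active={job_C:*/11, job_D:*/13}
Op 5: register job_A */12 -> active={job_A:*/12, job_C:*/11, job_D:*/13}
Op 6: unregister job_D -> active={job_A:*/12, job_C:*/11}
Op 7: register job_B */10 -> active={job_A:*/12, job_B:*/10, job_C:*/11}
Op 8: unregister job_B -> active={job_A:*/12, job_C:*/11}
  job_A: interval 12, next fire after T=297 is 300
  job_C: interval 11, next fire after T=297 is 308
Earliest fire time = 300 (job job_A)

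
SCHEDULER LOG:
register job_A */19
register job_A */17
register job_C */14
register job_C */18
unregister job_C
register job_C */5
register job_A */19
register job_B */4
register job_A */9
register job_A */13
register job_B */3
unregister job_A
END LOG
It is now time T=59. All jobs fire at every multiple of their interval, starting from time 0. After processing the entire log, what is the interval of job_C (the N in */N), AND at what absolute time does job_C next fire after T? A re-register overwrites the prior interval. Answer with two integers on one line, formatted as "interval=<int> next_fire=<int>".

Answer: interval=5 next_fire=60

Derivation:
Op 1: register job_A */19 -> active={job_A:*/19}
Op 2: register job_A */17 -> active={job_A:*/17}
Op 3: register job_C */14 -> active={job_A:*/17, job_C:*/14}
Op 4: register job_C */18 -> active={job_A:*/17, job_C:*/18}
Op 5: unregister job_C -> active={job_A:*/17}
Op 6: register job_C */5 -> active={job_A:*/17, job_C:*/5}
Op 7: register job_A */19 -> active={job_A:*/19, job_C:*/5}
Op 8: register job_B */4 -> active={job_A:*/19, job_B:*/4, job_C:*/5}
Op 9: register job_A */9 -> active={job_A:*/9, job_B:*/4, job_C:*/5}
Op 10: register job_A */13 -> active={job_A:*/13, job_B:*/4, job_C:*/5}
Op 11: register job_B */3 -> active={job_A:*/13, job_B:*/3, job_C:*/5}
Op 12: unregister job_A -> active={job_B:*/3, job_C:*/5}
Final interval of job_C = 5
Next fire of job_C after T=59: (59//5+1)*5 = 60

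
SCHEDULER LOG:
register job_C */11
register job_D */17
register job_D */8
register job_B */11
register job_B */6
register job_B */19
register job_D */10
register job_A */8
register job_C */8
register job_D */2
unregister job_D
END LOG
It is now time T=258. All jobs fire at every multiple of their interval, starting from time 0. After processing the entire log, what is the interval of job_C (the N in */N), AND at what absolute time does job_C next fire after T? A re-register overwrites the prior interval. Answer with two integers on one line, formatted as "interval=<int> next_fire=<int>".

Answer: interval=8 next_fire=264

Derivation:
Op 1: register job_C */11 -> active={job_C:*/11}
Op 2: register job_D */17 -> active={job_C:*/11, job_D:*/17}
Op 3: register job_D */8 -> active={job_C:*/11, job_D:*/8}
Op 4: register job_B */11 -> active={job_B:*/11, job_C:*/11, job_D:*/8}
Op 5: register job_B */6 -> active={job_B:*/6, job_C:*/11, job_D:*/8}
Op 6: register job_B */19 -> active={job_B:*/19, job_C:*/11, job_D:*/8}
Op 7: register job_D */10 -> active={job_B:*/19, job_C:*/11, job_D:*/10}
Op 8: register job_A */8 -> active={job_A:*/8, job_B:*/19, job_C:*/11, job_D:*/10}
Op 9: register job_C */8 -> active={job_A:*/8, job_B:*/19, job_C:*/8, job_D:*/10}
Op 10: register job_D */2 -> active={job_A:*/8, job_B:*/19, job_C:*/8, job_D:*/2}
Op 11: unregister job_D -> active={job_A:*/8, job_B:*/19, job_C:*/8}
Final interval of job_C = 8
Next fire of job_C after T=258: (258//8+1)*8 = 264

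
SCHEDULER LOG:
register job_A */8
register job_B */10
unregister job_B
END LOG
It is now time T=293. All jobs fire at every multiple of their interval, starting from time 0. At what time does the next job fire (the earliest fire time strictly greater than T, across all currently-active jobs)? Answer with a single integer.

Op 1: register job_A */8 -> active={job_A:*/8}
Op 2: register job_B */10 -> active={job_A:*/8, job_B:*/10}
Op 3: unregister job_B -> active={job_A:*/8}
  job_A: interval 8, next fire after T=293 is 296
Earliest fire time = 296 (job job_A)

Answer: 296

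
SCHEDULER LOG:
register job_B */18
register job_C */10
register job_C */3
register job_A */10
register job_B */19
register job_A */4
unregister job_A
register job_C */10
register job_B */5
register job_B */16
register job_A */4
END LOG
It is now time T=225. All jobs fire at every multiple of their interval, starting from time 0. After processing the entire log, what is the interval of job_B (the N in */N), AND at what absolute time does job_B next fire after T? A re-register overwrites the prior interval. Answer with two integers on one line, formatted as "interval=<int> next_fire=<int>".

Answer: interval=16 next_fire=240

Derivation:
Op 1: register job_B */18 -> active={job_B:*/18}
Op 2: register job_C */10 -> active={job_B:*/18, job_C:*/10}
Op 3: register job_C */3 -> active={job_B:*/18, job_C:*/3}
Op 4: register job_A */10 -> active={job_A:*/10, job_B:*/18, job_C:*/3}
Op 5: register job_B */19 -> active={job_A:*/10, job_B:*/19, job_C:*/3}
Op 6: register job_A */4 -> active={job_A:*/4, job_B:*/19, job_C:*/3}
Op 7: unregister job_A -> active={job_B:*/19, job_C:*/3}
Op 8: register job_C */10 -> active={job_B:*/19, job_C:*/10}
Op 9: register job_B */5 -> active={job_B:*/5, job_C:*/10}
Op 10: register job_B */16 -> active={job_B:*/16, job_C:*/10}
Op 11: register job_A */4 -> active={job_A:*/4, job_B:*/16, job_C:*/10}
Final interval of job_B = 16
Next fire of job_B after T=225: (225//16+1)*16 = 240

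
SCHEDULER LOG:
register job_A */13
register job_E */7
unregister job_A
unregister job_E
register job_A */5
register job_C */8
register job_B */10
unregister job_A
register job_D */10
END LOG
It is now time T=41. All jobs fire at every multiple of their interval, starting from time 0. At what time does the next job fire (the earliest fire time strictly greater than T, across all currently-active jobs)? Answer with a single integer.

Op 1: register job_A */13 -> active={job_A:*/13}
Op 2: register job_E */7 -> active={job_A:*/13, job_E:*/7}
Op 3: unregister job_A -> active={job_E:*/7}
Op 4: unregister job_E -> active={}
Op 5: register job_A */5 -> active={job_A:*/5}
Op 6: register job_C */8 -> active={job_A:*/5, job_C:*/8}
Op 7: register job_B */10 -> active={job_A:*/5, job_B:*/10, job_C:*/8}
Op 8: unregister job_A -> active={job_B:*/10, job_C:*/8}
Op 9: register job_D */10 -> active={job_B:*/10, job_C:*/8, job_D:*/10}
  job_B: interval 10, next fire after T=41 is 50
  job_C: interval 8, next fire after T=41 is 48
  job_D: interval 10, next fire after T=41 is 50
Earliest fire time = 48 (job job_C)

Answer: 48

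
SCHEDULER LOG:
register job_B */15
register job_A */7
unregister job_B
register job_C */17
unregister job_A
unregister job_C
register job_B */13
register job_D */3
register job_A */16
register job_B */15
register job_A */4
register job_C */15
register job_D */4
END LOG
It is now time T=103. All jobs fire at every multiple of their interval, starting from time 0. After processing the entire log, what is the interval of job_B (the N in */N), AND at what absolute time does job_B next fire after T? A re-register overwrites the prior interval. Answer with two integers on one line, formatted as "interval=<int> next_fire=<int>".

Answer: interval=15 next_fire=105

Derivation:
Op 1: register job_B */15 -> active={job_B:*/15}
Op 2: register job_A */7 -> active={job_A:*/7, job_B:*/15}
Op 3: unregister job_B -> active={job_A:*/7}
Op 4: register job_C */17 -> active={job_A:*/7, job_C:*/17}
Op 5: unregister job_A -> active={job_C:*/17}
Op 6: unregister job_C -> active={}
Op 7: register job_B */13 -> active={job_B:*/13}
Op 8: register job_D */3 -> active={job_B:*/13, job_D:*/3}
Op 9: register job_A */16 -> active={job_A:*/16, job_B:*/13, job_D:*/3}
Op 10: register job_B */15 -> active={job_A:*/16, job_B:*/15, job_D:*/3}
Op 11: register job_A */4 -> active={job_A:*/4, job_B:*/15, job_D:*/3}
Op 12: register job_C */15 -> active={job_A:*/4, job_B:*/15, job_C:*/15, job_D:*/3}
Op 13: register job_D */4 -> active={job_A:*/4, job_B:*/15, job_C:*/15, job_D:*/4}
Final interval of job_B = 15
Next fire of job_B after T=103: (103//15+1)*15 = 105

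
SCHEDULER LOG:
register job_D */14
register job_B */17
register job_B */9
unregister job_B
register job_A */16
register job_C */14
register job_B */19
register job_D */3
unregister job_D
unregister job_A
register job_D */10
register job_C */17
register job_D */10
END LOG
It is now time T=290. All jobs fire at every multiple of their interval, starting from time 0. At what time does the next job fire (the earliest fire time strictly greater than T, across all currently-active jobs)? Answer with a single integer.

Op 1: register job_D */14 -> active={job_D:*/14}
Op 2: register job_B */17 -> active={job_B:*/17, job_D:*/14}
Op 3: register job_B */9 -> active={job_B:*/9, job_D:*/14}
Op 4: unregister job_B -> active={job_D:*/14}
Op 5: register job_A */16 -> active={job_A:*/16, job_D:*/14}
Op 6: register job_C */14 -> active={job_A:*/16, job_C:*/14, job_D:*/14}
Op 7: register job_B */19 -> active={job_A:*/16, job_B:*/19, job_C:*/14, job_D:*/14}
Op 8: register job_D */3 -> active={job_A:*/16, job_B:*/19, job_C:*/14, job_D:*/3}
Op 9: unregister job_D -> active={job_A:*/16, job_B:*/19, job_C:*/14}
Op 10: unregister job_A -> active={job_B:*/19, job_C:*/14}
Op 11: register job_D */10 -> active={job_B:*/19, job_C:*/14, job_D:*/10}
Op 12: register job_C */17 -> active={job_B:*/19, job_C:*/17, job_D:*/10}
Op 13: register job_D */10 -> active={job_B:*/19, job_C:*/17, job_D:*/10}
  job_B: interval 19, next fire after T=290 is 304
  job_C: interval 17, next fire after T=290 is 306
  job_D: interval 10, next fire after T=290 is 300
Earliest fire time = 300 (job job_D)

Answer: 300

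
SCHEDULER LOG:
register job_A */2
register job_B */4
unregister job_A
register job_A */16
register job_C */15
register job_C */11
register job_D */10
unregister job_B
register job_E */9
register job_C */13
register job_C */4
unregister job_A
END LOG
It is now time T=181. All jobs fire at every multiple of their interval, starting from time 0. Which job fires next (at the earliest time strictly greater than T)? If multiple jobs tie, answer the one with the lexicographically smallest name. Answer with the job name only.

Answer: job_C

Derivation:
Op 1: register job_A */2 -> active={job_A:*/2}
Op 2: register job_B */4 -> active={job_A:*/2, job_B:*/4}
Op 3: unregister job_A -> active={job_B:*/4}
Op 4: register job_A */16 -> active={job_A:*/16, job_B:*/4}
Op 5: register job_C */15 -> active={job_A:*/16, job_B:*/4, job_C:*/15}
Op 6: register job_C */11 -> active={job_A:*/16, job_B:*/4, job_C:*/11}
Op 7: register job_D */10 -> active={job_A:*/16, job_B:*/4, job_C:*/11, job_D:*/10}
Op 8: unregister job_B -> active={job_A:*/16, job_C:*/11, job_D:*/10}
Op 9: register job_E */9 -> active={job_A:*/16, job_C:*/11, job_D:*/10, job_E:*/9}
Op 10: register job_C */13 -> active={job_A:*/16, job_C:*/13, job_D:*/10, job_E:*/9}
Op 11: register job_C */4 -> active={job_A:*/16, job_C:*/4, job_D:*/10, job_E:*/9}
Op 12: unregister job_A -> active={job_C:*/4, job_D:*/10, job_E:*/9}
  job_C: interval 4, next fire after T=181 is 184
  job_D: interval 10, next fire after T=181 is 190
  job_E: interval 9, next fire after T=181 is 189
Earliest = 184, winner (lex tiebreak) = job_C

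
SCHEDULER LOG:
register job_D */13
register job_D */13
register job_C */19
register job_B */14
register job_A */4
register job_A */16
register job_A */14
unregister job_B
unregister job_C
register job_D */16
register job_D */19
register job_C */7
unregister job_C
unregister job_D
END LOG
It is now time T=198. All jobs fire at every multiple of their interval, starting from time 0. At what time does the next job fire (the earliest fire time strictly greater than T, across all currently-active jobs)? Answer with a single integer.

Answer: 210

Derivation:
Op 1: register job_D */13 -> active={job_D:*/13}
Op 2: register job_D */13 -> active={job_D:*/13}
Op 3: register job_C */19 -> active={job_C:*/19, job_D:*/13}
Op 4: register job_B */14 -> active={job_B:*/14, job_C:*/19, job_D:*/13}
Op 5: register job_A */4 -> active={job_A:*/4, job_B:*/14, job_C:*/19, job_D:*/13}
Op 6: register job_A */16 -> active={job_A:*/16, job_B:*/14, job_C:*/19, job_D:*/13}
Op 7: register job_A */14 -> active={job_A:*/14, job_B:*/14, job_C:*/19, job_D:*/13}
Op 8: unregister job_B -> active={job_A:*/14, job_C:*/19, job_D:*/13}
Op 9: unregister job_C -> active={job_A:*/14, job_D:*/13}
Op 10: register job_D */16 -> active={job_A:*/14, job_D:*/16}
Op 11: register job_D */19 -> active={job_A:*/14, job_D:*/19}
Op 12: register job_C */7 -> active={job_A:*/14, job_C:*/7, job_D:*/19}
Op 13: unregister job_C -> active={job_A:*/14, job_D:*/19}
Op 14: unregister job_D -> active={job_A:*/14}
  job_A: interval 14, next fire after T=198 is 210
Earliest fire time = 210 (job job_A)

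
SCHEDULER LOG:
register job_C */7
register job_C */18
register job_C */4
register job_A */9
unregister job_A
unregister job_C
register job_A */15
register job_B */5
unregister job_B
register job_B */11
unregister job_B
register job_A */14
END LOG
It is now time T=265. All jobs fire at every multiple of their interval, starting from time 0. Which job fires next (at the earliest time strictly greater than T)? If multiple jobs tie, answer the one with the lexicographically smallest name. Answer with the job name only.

Answer: job_A

Derivation:
Op 1: register job_C */7 -> active={job_C:*/7}
Op 2: register job_C */18 -> active={job_C:*/18}
Op 3: register job_C */4 -> active={job_C:*/4}
Op 4: register job_A */9 -> active={job_A:*/9, job_C:*/4}
Op 5: unregister job_A -> active={job_C:*/4}
Op 6: unregister job_C -> active={}
Op 7: register job_A */15 -> active={job_A:*/15}
Op 8: register job_B */5 -> active={job_A:*/15, job_B:*/5}
Op 9: unregister job_B -> active={job_A:*/15}
Op 10: register job_B */11 -> active={job_A:*/15, job_B:*/11}
Op 11: unregister job_B -> active={job_A:*/15}
Op 12: register job_A */14 -> active={job_A:*/14}
  job_A: interval 14, next fire after T=265 is 266
Earliest = 266, winner (lex tiebreak) = job_A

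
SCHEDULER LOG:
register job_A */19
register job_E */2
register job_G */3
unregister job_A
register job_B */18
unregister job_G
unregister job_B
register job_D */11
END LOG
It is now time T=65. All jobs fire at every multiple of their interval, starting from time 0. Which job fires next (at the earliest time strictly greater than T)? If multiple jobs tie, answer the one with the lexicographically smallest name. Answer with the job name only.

Op 1: register job_A */19 -> active={job_A:*/19}
Op 2: register job_E */2 -> active={job_A:*/19, job_E:*/2}
Op 3: register job_G */3 -> active={job_A:*/19, job_E:*/2, job_G:*/3}
Op 4: unregister job_A -> active={job_E:*/2, job_G:*/3}
Op 5: register job_B */18 -> active={job_B:*/18, job_E:*/2, job_G:*/3}
Op 6: unregister job_G -> active={job_B:*/18, job_E:*/2}
Op 7: unregister job_B -> active={job_E:*/2}
Op 8: register job_D */11 -> active={job_D:*/11, job_E:*/2}
  job_D: interval 11, next fire after T=65 is 66
  job_E: interval 2, next fire after T=65 is 66
Earliest = 66, winner (lex tiebreak) = job_D

Answer: job_D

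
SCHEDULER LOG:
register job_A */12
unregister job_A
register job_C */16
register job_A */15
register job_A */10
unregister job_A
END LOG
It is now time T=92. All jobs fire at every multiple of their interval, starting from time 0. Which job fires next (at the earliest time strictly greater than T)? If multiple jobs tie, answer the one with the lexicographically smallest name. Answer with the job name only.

Op 1: register job_A */12 -> active={job_A:*/12}
Op 2: unregister job_A -> active={}
Op 3: register job_C */16 -> active={job_C:*/16}
Op 4: register job_A */15 -> active={job_A:*/15, job_C:*/16}
Op 5: register job_A */10 -> active={job_A:*/10, job_C:*/16}
Op 6: unregister job_A -> active={job_C:*/16}
  job_C: interval 16, next fire after T=92 is 96
Earliest = 96, winner (lex tiebreak) = job_C

Answer: job_C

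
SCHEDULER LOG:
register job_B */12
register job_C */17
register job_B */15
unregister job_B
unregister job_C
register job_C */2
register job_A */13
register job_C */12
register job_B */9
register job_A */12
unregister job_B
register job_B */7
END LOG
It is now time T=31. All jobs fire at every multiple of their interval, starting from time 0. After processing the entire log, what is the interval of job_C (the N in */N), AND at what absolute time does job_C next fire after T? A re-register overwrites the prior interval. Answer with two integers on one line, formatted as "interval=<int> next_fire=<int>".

Answer: interval=12 next_fire=36

Derivation:
Op 1: register job_B */12 -> active={job_B:*/12}
Op 2: register job_C */17 -> active={job_B:*/12, job_C:*/17}
Op 3: register job_B */15 -> active={job_B:*/15, job_C:*/17}
Op 4: unregister job_B -> active={job_C:*/17}
Op 5: unregister job_C -> active={}
Op 6: register job_C */2 -> active={job_C:*/2}
Op 7: register job_A */13 -> active={job_A:*/13, job_C:*/2}
Op 8: register job_C */12 -> active={job_A:*/13, job_C:*/12}
Op 9: register job_B */9 -> active={job_A:*/13, job_B:*/9, job_C:*/12}
Op 10: register job_A */12 -> active={job_A:*/12, job_B:*/9, job_C:*/12}
Op 11: unregister job_B -> active={job_A:*/12, job_C:*/12}
Op 12: register job_B */7 -> active={job_A:*/12, job_B:*/7, job_C:*/12}
Final interval of job_C = 12
Next fire of job_C after T=31: (31//12+1)*12 = 36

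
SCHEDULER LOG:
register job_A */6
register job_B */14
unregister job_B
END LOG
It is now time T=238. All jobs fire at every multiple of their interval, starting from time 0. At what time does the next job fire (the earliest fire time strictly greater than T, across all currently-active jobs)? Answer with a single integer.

Answer: 240

Derivation:
Op 1: register job_A */6 -> active={job_A:*/6}
Op 2: register job_B */14 -> active={job_A:*/6, job_B:*/14}
Op 3: unregister job_B -> active={job_A:*/6}
  job_A: interval 6, next fire after T=238 is 240
Earliest fire time = 240 (job job_A)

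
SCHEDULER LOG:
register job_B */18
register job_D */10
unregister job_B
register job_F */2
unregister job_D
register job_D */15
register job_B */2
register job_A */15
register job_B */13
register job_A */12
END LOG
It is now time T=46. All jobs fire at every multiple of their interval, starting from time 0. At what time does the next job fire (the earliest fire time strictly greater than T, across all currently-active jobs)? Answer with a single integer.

Answer: 48

Derivation:
Op 1: register job_B */18 -> active={job_B:*/18}
Op 2: register job_D */10 -> active={job_B:*/18, job_D:*/10}
Op 3: unregister job_B -> active={job_D:*/10}
Op 4: register job_F */2 -> active={job_D:*/10, job_F:*/2}
Op 5: unregister job_D -> active={job_F:*/2}
Op 6: register job_D */15 -> active={job_D:*/15, job_F:*/2}
Op 7: register job_B */2 -> active={job_B:*/2, job_D:*/15, job_F:*/2}
Op 8: register job_A */15 -> active={job_A:*/15, job_B:*/2, job_D:*/15, job_F:*/2}
Op 9: register job_B */13 -> active={job_A:*/15, job_B:*/13, job_D:*/15, job_F:*/2}
Op 10: register job_A */12 -> active={job_A:*/12, job_B:*/13, job_D:*/15, job_F:*/2}
  job_A: interval 12, next fire after T=46 is 48
  job_B: interval 13, next fire after T=46 is 52
  job_D: interval 15, next fire after T=46 is 60
  job_F: interval 2, next fire after T=46 is 48
Earliest fire time = 48 (job job_A)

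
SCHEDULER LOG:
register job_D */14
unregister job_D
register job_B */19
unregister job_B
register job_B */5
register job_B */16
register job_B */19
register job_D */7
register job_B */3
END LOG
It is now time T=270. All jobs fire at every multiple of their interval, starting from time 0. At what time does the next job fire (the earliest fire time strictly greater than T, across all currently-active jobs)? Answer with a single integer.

Op 1: register job_D */14 -> active={job_D:*/14}
Op 2: unregister job_D -> active={}
Op 3: register job_B */19 -> active={job_B:*/19}
Op 4: unregister job_B -> active={}
Op 5: register job_B */5 -> active={job_B:*/5}
Op 6: register job_B */16 -> active={job_B:*/16}
Op 7: register job_B */19 -> active={job_B:*/19}
Op 8: register job_D */7 -> active={job_B:*/19, job_D:*/7}
Op 9: register job_B */3 -> active={job_B:*/3, job_D:*/7}
  job_B: interval 3, next fire after T=270 is 273
  job_D: interval 7, next fire after T=270 is 273
Earliest fire time = 273 (job job_B)

Answer: 273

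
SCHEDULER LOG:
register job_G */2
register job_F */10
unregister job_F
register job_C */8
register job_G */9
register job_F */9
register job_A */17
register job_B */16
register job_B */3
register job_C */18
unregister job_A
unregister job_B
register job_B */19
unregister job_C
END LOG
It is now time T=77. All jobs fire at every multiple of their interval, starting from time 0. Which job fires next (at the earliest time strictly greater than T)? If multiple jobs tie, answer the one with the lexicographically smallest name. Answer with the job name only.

Op 1: register job_G */2 -> active={job_G:*/2}
Op 2: register job_F */10 -> active={job_F:*/10, job_G:*/2}
Op 3: unregister job_F -> active={job_G:*/2}
Op 4: register job_C */8 -> active={job_C:*/8, job_G:*/2}
Op 5: register job_G */9 -> active={job_C:*/8, job_G:*/9}
Op 6: register job_F */9 -> active={job_C:*/8, job_F:*/9, job_G:*/9}
Op 7: register job_A */17 -> active={job_A:*/17, job_C:*/8, job_F:*/9, job_G:*/9}
Op 8: register job_B */16 -> active={job_A:*/17, job_B:*/16, job_C:*/8, job_F:*/9, job_G:*/9}
Op 9: register job_B */3 -> active={job_A:*/17, job_B:*/3, job_C:*/8, job_F:*/9, job_G:*/9}
Op 10: register job_C */18 -> active={job_A:*/17, job_B:*/3, job_C:*/18, job_F:*/9, job_G:*/9}
Op 11: unregister job_A -> active={job_B:*/3, job_C:*/18, job_F:*/9, job_G:*/9}
Op 12: unregister job_B -> active={job_C:*/18, job_F:*/9, job_G:*/9}
Op 13: register job_B */19 -> active={job_B:*/19, job_C:*/18, job_F:*/9, job_G:*/9}
Op 14: unregister job_C -> active={job_B:*/19, job_F:*/9, job_G:*/9}
  job_B: interval 19, next fire after T=77 is 95
  job_F: interval 9, next fire after T=77 is 81
  job_G: interval 9, next fire after T=77 is 81
Earliest = 81, winner (lex tiebreak) = job_F

Answer: job_F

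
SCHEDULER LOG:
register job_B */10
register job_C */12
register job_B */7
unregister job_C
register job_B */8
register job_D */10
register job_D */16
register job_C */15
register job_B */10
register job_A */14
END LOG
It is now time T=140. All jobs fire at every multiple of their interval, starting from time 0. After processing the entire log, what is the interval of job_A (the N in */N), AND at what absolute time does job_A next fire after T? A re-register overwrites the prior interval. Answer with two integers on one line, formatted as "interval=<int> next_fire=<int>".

Op 1: register job_B */10 -> active={job_B:*/10}
Op 2: register job_C */12 -> active={job_B:*/10, job_C:*/12}
Op 3: register job_B */7 -> active={job_B:*/7, job_C:*/12}
Op 4: unregister job_C -> active={job_B:*/7}
Op 5: register job_B */8 -> active={job_B:*/8}
Op 6: register job_D */10 -> active={job_B:*/8, job_D:*/10}
Op 7: register job_D */16 -> active={job_B:*/8, job_D:*/16}
Op 8: register job_C */15 -> active={job_B:*/8, job_C:*/15, job_D:*/16}
Op 9: register job_B */10 -> active={job_B:*/10, job_C:*/15, job_D:*/16}
Op 10: register job_A */14 -> active={job_A:*/14, job_B:*/10, job_C:*/15, job_D:*/16}
Final interval of job_A = 14
Next fire of job_A after T=140: (140//14+1)*14 = 154

Answer: interval=14 next_fire=154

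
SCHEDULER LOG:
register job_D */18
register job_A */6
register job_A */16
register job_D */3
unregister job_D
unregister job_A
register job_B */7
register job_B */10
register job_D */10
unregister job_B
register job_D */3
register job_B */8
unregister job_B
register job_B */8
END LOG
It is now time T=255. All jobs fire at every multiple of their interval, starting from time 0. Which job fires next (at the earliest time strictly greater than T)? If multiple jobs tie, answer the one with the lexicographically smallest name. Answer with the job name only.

Answer: job_B

Derivation:
Op 1: register job_D */18 -> active={job_D:*/18}
Op 2: register job_A */6 -> active={job_A:*/6, job_D:*/18}
Op 3: register job_A */16 -> active={job_A:*/16, job_D:*/18}
Op 4: register job_D */3 -> active={job_A:*/16, job_D:*/3}
Op 5: unregister job_D -> active={job_A:*/16}
Op 6: unregister job_A -> active={}
Op 7: register job_B */7 -> active={job_B:*/7}
Op 8: register job_B */10 -> active={job_B:*/10}
Op 9: register job_D */10 -> active={job_B:*/10, job_D:*/10}
Op 10: unregister job_B -> active={job_D:*/10}
Op 11: register job_D */3 -> active={job_D:*/3}
Op 12: register job_B */8 -> active={job_B:*/8, job_D:*/3}
Op 13: unregister job_B -> active={job_D:*/3}
Op 14: register job_B */8 -> active={job_B:*/8, job_D:*/3}
  job_B: interval 8, next fire after T=255 is 256
  job_D: interval 3, next fire after T=255 is 258
Earliest = 256, winner (lex tiebreak) = job_B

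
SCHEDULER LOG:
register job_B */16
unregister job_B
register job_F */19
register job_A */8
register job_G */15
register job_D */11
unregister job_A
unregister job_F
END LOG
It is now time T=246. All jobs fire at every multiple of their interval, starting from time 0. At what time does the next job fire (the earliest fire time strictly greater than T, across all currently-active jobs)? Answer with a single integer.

Answer: 253

Derivation:
Op 1: register job_B */16 -> active={job_B:*/16}
Op 2: unregister job_B -> active={}
Op 3: register job_F */19 -> active={job_F:*/19}
Op 4: register job_A */8 -> active={job_A:*/8, job_F:*/19}
Op 5: register job_G */15 -> active={job_A:*/8, job_F:*/19, job_G:*/15}
Op 6: register job_D */11 -> active={job_A:*/8, job_D:*/11, job_F:*/19, job_G:*/15}
Op 7: unregister job_A -> active={job_D:*/11, job_F:*/19, job_G:*/15}
Op 8: unregister job_F -> active={job_D:*/11, job_G:*/15}
  job_D: interval 11, next fire after T=246 is 253
  job_G: interval 15, next fire after T=246 is 255
Earliest fire time = 253 (job job_D)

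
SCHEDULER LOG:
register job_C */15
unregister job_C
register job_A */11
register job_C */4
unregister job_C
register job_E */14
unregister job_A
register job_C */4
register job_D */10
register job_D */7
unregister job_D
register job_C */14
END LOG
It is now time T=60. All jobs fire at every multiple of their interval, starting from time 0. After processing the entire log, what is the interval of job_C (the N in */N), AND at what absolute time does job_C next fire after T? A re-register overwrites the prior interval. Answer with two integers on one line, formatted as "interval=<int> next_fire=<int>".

Op 1: register job_C */15 -> active={job_C:*/15}
Op 2: unregister job_C -> active={}
Op 3: register job_A */11 -> active={job_A:*/11}
Op 4: register job_C */4 -> active={job_A:*/11, job_C:*/4}
Op 5: unregister job_C -> active={job_A:*/11}
Op 6: register job_E */14 -> active={job_A:*/11, job_E:*/14}
Op 7: unregister job_A -> active={job_E:*/14}
Op 8: register job_C */4 -> active={job_C:*/4, job_E:*/14}
Op 9: register job_D */10 -> active={job_C:*/4, job_D:*/10, job_E:*/14}
Op 10: register job_D */7 -> active={job_C:*/4, job_D:*/7, job_E:*/14}
Op 11: unregister job_D -> active={job_C:*/4, job_E:*/14}
Op 12: register job_C */14 -> active={job_C:*/14, job_E:*/14}
Final interval of job_C = 14
Next fire of job_C after T=60: (60//14+1)*14 = 70

Answer: interval=14 next_fire=70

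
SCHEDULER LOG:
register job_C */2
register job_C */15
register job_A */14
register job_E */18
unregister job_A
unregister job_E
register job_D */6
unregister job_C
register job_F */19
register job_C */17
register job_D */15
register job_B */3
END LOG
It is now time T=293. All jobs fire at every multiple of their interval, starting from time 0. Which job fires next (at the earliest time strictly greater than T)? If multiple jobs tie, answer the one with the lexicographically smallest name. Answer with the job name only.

Op 1: register job_C */2 -> active={job_C:*/2}
Op 2: register job_C */15 -> active={job_C:*/15}
Op 3: register job_A */14 -> active={job_A:*/14, job_C:*/15}
Op 4: register job_E */18 -> active={job_A:*/14, job_C:*/15, job_E:*/18}
Op 5: unregister job_A -> active={job_C:*/15, job_E:*/18}
Op 6: unregister job_E -> active={job_C:*/15}
Op 7: register job_D */6 -> active={job_C:*/15, job_D:*/6}
Op 8: unregister job_C -> active={job_D:*/6}
Op 9: register job_F */19 -> active={job_D:*/6, job_F:*/19}
Op 10: register job_C */17 -> active={job_C:*/17, job_D:*/6, job_F:*/19}
Op 11: register job_D */15 -> active={job_C:*/17, job_D:*/15, job_F:*/19}
Op 12: register job_B */3 -> active={job_B:*/3, job_C:*/17, job_D:*/15, job_F:*/19}
  job_B: interval 3, next fire after T=293 is 294
  job_C: interval 17, next fire after T=293 is 306
  job_D: interval 15, next fire after T=293 is 300
  job_F: interval 19, next fire after T=293 is 304
Earliest = 294, winner (lex tiebreak) = job_B

Answer: job_B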